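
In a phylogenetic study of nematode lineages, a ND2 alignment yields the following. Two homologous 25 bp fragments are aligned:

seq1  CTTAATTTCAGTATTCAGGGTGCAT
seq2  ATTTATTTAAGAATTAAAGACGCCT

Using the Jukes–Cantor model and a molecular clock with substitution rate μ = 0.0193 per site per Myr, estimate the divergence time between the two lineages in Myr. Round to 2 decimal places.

12.71

The sequences differ at 9 of 25 sites (1, 4, 9, 12, 16, 18, 20, 21, 24), so p = 9/25 = 0.36.
d = −(3/4) ln(1 − 4p/3) = −0.75 ln(1 − 0.48) = −0.75 ln(0.52)
  = −0.75 × (-0.653926) = 0.490445 substitutions/site.
Under a molecular clock d = 2μt, so t = d/(2μ) = 0.490445 / (2 × 0.0193) = 12.71 Myr.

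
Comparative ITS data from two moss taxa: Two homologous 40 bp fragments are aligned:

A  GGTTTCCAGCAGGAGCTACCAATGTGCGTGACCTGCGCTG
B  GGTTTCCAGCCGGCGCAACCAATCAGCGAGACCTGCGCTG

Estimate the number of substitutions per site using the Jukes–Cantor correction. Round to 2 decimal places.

0.17

The sequences differ at 6 of 40 sites (11, 14, 17, 24, 25, 29), so p = 6/40 = 0.15.
d = −(3/4) ln(1 − 4p/3) = −0.75 ln(1 − 0.2) = −0.75 ln(0.8)
  = −0.75 × (-0.223144) = 0.167358 substitutions/site.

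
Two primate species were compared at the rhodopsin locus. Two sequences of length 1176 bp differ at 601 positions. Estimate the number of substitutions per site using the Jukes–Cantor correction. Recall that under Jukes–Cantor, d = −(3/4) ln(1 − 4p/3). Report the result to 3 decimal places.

0.858

p = 601/1176 ≈ 0.511054.
d = −(3/4) ln(1 − 4p/3) = −0.75 ln(1 − 0.681405) = −0.75 ln(0.318595)
  = −0.75 × (-1.143835) = 0.857876 substitutions/site.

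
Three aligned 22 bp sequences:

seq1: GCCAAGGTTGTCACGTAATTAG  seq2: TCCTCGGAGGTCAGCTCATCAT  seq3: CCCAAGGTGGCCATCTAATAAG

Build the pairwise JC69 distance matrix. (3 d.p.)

seq1–seq2: 10/22 sites differ → p ≈ 0.454545, d = −0.75 ln(1 − 0.60606) = 0.698667 ≈ 0.699.
seq1–seq3: 6/22 sites differ → p ≈ 0.272727, d = −0.75 ln(1 − 0.363636) = 0.338988 ≈ 0.339.
seq2–seq3: 9/22 sites differ → p ≈ 0.409091, d = −0.75 ln(1 − 0.545455) = 0.591344 ≈ 0.591.

d(seq1,seq2) = 0.699, d(seq1,seq3) = 0.339, d(seq2,seq3) = 0.591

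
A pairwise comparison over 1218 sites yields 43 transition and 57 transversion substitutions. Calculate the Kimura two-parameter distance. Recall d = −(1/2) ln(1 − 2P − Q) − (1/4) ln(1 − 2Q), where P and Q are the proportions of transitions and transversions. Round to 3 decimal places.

0.087

P = 43/1218 ≈ 0.035304 and Q = 57/1218 ≈ 0.046798.
Under the Kimura two-parameter model, d = −½ ln(1 − 2P − Q) − ¼ ln(1 − 2Q).
1 − 2P − Q = 0.882594, giving −½ ln(0.882594) = 0.062445.
1 − 2Q = 0.906404, giving −¼ ln(0.906404) = 0.024568.
d = 0.062445 + 0.024568 = 0.087013.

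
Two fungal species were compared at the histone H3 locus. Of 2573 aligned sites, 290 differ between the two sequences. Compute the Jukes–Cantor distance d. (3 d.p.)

0.122

p = 290/2573 ≈ 0.112709.
d = −(3/4) ln(1 − 4p/3) = −0.75 ln(1 − 0.150279) = −0.75 ln(0.849721)
  = −0.75 × (-0.162847) = 0.122135 substitutions/site.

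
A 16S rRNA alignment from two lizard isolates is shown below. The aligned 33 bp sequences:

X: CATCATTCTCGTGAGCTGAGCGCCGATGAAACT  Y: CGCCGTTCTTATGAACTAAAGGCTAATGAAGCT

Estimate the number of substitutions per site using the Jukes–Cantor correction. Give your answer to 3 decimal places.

0.497

The sequences differ at 12 of 33 sites, so p = 12/33 ≈ 0.363636.
d = −(3/4) ln(1 − 4p/3) = −0.75 ln(1 − 0.484848) = −0.75 ln(0.515152)
  = −0.75 × (-0.663293) = 0.497470 substitutions/site.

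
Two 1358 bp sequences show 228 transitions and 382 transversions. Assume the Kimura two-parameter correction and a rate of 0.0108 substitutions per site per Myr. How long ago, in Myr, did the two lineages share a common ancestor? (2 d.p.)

P = 228/1358 ≈ 0.167894 and Q = 382/1358 ≈ 0.281296.
Under the Kimura two-parameter model, d = −½ ln(1 − 2P − Q) − ¼ ln(1 − 2Q).
1 − 2P − Q = 0.382916, giving −½ ln(0.382916) = 0.479970.
1 − 2Q = 0.437408, giving −¼ ln(0.437408) = 0.206722.
d = 0.479970 + 0.206722 = 0.686692.
Under a molecular clock d = 2μt, so t = d/(2μ) = 0.686692 / (2 × 0.0108) = 31.79 Myr.

31.79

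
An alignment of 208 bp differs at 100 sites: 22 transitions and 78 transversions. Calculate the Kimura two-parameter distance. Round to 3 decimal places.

0.788

P = 22/208 ≈ 0.105769 and Q = 78/208 = 0.375.
Under the Kimura two-parameter model, d = −½ ln(1 − 2P − Q) − ¼ ln(1 − 2Q).
1 − 2P − Q = 0.413462, giving −½ ln(0.413462) = 0.441595.
1 − 2Q = 0.25, giving −¼ ln(0.25) = 0.346574.
d = 0.441595 + 0.346574 = 0.788169.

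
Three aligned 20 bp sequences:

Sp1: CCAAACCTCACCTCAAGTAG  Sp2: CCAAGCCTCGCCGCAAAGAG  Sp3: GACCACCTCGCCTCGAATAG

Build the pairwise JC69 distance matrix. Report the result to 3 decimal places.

d(Sp1,Sp2) = 0.304, d(Sp1,Sp3) = 0.471, d(Sp2,Sp3) = 0.572

Sp1–Sp2: 5/20 sites differ → p = 0.25, d = −0.75 ln(1 − 0.333333) = 0.304098 ≈ 0.304.
Sp1–Sp3: 7/20 sites differ → p = 0.35, d = −0.75 ln(1 − 0.466667) = 0.471457 ≈ 0.471.
Sp2–Sp3: 8/20 sites differ → p = 0.4, d = −0.75 ln(1 − 0.533333) = 0.571605 ≈ 0.572.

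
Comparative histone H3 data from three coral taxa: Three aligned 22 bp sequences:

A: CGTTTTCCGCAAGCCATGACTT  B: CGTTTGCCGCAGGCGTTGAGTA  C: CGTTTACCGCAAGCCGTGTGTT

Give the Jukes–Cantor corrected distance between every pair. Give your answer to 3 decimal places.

A–B: 6/22 sites differ → p ≈ 0.272727, d = −0.75 ln(1 − 0.363636) = 0.338988 ≈ 0.339.
A–C: 4/22 sites differ → p ≈ 0.181818, d = −0.75 ln(1 − 0.242424) = 0.208224 ≈ 0.208.
B–C: 6/22 sites differ → p ≈ 0.272727, d = −0.75 ln(1 − 0.363636) = 0.338988 ≈ 0.339.

d(A,B) = 0.339, d(A,C) = 0.208, d(B,C) = 0.339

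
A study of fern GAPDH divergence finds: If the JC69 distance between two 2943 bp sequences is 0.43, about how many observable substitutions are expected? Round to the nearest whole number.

963

Invert JC69: p = (3/4)(1 − e^(−4d/3)) = 0.75 × (1 − e^(-0.573333)) = 0.75 × (1 − 0.563644) = 0.327267.
Expected differing sites = pL ≈ 0.327267 × 2943 = 963.146781 ≈ 963.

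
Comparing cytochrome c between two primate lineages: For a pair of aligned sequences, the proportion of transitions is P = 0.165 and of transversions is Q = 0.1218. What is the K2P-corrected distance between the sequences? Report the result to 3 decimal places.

Under the Kimura two-parameter model, d = −½ ln(1 − 2P − Q) − ¼ ln(1 − 2Q).
1 − 2P − Q = 0.5482, giving −½ ln(0.5482) = 0.300558.
1 − 2Q = 0.7564, giving −¼ ln(0.7564) = 0.069796.
d = 0.300558 + 0.069796 = 0.370354.

0.370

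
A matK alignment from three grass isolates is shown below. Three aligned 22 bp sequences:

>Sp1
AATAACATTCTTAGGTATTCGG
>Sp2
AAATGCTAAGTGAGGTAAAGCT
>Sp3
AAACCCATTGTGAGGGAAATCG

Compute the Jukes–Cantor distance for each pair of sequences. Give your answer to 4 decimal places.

Sp1–Sp2: 13/22 sites differ → p ≈ 0.590909, d = −0.75 ln(1 − 0.787879) = 1.162949 ≈ 1.1629.
Sp1–Sp3: 10/22 sites differ → p ≈ 0.454545, d = −0.75 ln(1 − 0.60606) = 0.698667 ≈ 0.6987.
Sp2–Sp3: 8/22 sites differ → p ≈ 0.363636, d = −0.75 ln(1 − 0.484848) = 0.497470 ≈ 0.4975.

d(Sp1,Sp2) = 1.1629, d(Sp1,Sp3) = 0.6987, d(Sp2,Sp3) = 0.4975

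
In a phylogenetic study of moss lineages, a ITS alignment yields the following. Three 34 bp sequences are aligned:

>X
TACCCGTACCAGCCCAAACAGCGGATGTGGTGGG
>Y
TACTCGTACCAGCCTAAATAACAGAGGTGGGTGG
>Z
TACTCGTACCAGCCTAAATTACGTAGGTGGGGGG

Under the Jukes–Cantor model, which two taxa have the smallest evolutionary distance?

X–Y: 8/34 differ, p = 0.235, d = 0.282.
X–Z: 8/34 differ, p = 0.235, d = 0.282.
Y–Z: 4/34 differ, p = 0.118, d = 0.128.
The smallest distance is between Y and Z.

Y and Z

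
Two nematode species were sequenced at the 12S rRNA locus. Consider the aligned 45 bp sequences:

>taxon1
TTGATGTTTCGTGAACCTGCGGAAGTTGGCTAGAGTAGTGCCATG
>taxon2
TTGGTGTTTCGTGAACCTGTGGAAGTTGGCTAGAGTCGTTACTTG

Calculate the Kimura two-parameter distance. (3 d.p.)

Of 45 sites, 2 differences are transitions and 4 are transversions, so P = 2/45 ≈ 0.044444 and Q = 4/45 ≈ 0.088889.
Under the Kimura two-parameter model, d = −½ ln(1 − 2P − Q) − ¼ ln(1 − 2Q).
1 − 2P − Q = 0.822223, giving −½ ln(0.822223) = 0.097872.
1 − 2Q = 0.822222, giving −¼ ln(0.822222) = 0.048936.
d = 0.097872 + 0.048936 = 0.146808.

0.147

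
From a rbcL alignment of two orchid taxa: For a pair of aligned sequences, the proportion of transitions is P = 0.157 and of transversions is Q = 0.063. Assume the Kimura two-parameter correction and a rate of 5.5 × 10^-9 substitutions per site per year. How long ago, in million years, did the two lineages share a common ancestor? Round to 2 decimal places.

Under the Kimura two-parameter model, d = −½ ln(1 − 2P − Q) − ¼ ln(1 − 2Q).
1 − 2P − Q = 0.623, giving −½ ln(0.623) = 0.236604.
1 − 2Q = 0.874, giving −¼ ln(0.874) = 0.033669.
d = 0.236604 + 0.033669 = 0.270273.
Under a molecular clock d = 2μt, so t = d/(2μ) = 0.270273 / (2 × 5.5 × 10^-9) = 24.57 million years.

24.57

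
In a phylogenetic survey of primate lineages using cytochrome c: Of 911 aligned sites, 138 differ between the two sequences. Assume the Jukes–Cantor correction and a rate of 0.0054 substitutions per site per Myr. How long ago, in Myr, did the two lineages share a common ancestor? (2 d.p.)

p = 138/911 ≈ 0.151482.
d = −(3/4) ln(1 − 4p/3) = −0.75 ln(1 − 0.201976) = −0.75 ln(0.798024)
  = −0.75 × (-0.225617) = 0.169213 substitutions/site.
Under a molecular clock d = 2μt, so t = d/(2μ) = 0.169213 / (2 × 0.0054) = 15.67 Myr.

15.67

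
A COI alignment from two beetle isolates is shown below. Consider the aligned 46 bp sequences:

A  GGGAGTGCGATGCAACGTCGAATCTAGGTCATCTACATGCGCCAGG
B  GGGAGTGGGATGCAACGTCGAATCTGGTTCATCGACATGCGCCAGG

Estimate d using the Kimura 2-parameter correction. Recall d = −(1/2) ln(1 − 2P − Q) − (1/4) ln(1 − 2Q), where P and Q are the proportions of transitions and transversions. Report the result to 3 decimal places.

0.092

Of 46 sites, 1 differences are transitions and 3 are transversions, so P = 1/46 ≈ 0.021739 and Q = 3/46 ≈ 0.065217.
Under the Kimura two-parameter model, d = −½ ln(1 − 2P − Q) − ¼ ln(1 − 2Q).
1 − 2P − Q = 0.891305, giving −½ ln(0.891305) = 0.057534.
1 − 2Q = 0.869566, giving −¼ ln(0.869566) = 0.034940.
d = 0.057534 + 0.034940 = 0.092474.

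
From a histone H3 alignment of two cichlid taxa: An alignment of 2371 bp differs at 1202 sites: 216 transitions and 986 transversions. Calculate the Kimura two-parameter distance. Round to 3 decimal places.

P = 216/2371 ≈ 0.091101 and Q = 986/2371 ≈ 0.415858.
Under the Kimura two-parameter model, d = −½ ln(1 − 2P − Q) − ¼ ln(1 − 2Q).
1 − 2P − Q = 0.40194, giving −½ ln(0.40194) = 0.455726.
1 − 2Q = 0.168284, giving −¼ ln(0.168284) = 0.445526.
d = 0.455726 + 0.445526 = 0.901252.

0.901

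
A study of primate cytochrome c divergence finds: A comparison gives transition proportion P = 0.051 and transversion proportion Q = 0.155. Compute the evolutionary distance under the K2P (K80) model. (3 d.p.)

0.241

Under the Kimura two-parameter model, d = −½ ln(1 − 2P − Q) − ¼ ln(1 − 2Q).
1 − 2P − Q = 0.743, giving −½ ln(0.743) = 0.148530.
1 − 2Q = 0.69, giving −¼ ln(0.69) = 0.092766.
d = 0.148530 + 0.092766 = 0.241296.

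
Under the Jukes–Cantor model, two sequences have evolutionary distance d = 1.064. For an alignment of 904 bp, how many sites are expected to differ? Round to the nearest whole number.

Invert JC69: p = (3/4)(1 − e^(−4d/3)) = 0.75 × (1 − e^(-1.418667)) = 0.75 × (1 − 0.242036) = 0.568473.
Expected differing sites = pL ≈ 0.568473 × 904 = 513.899592 ≈ 514.

514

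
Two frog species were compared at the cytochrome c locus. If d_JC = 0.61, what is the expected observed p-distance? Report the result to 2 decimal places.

p = (3/4)(1 − e^(−4d/3)) = 0.75 × (1 − e^(-0.813333)) = 0.75 × (1 − 0.443378) = 0.417467.

0.42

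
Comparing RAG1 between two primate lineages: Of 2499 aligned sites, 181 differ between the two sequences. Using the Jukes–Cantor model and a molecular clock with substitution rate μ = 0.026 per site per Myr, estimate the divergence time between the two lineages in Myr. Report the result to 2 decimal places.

1.46

p = 181/2499 ≈ 0.072429.
d = −(3/4) ln(1 − 4p/3) = −0.75 ln(1 − 0.096572) = −0.75 ln(0.903428)
  = −0.75 × (-0.101559) = 0.076169 substitutions/site.
Under a molecular clock d = 2μt, so t = d/(2μ) = 0.076169 / (2 × 0.026) = 1.46 Myr.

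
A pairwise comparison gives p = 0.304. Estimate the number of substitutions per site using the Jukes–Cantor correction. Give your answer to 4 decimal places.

0.3898

d = −(3/4) ln(1 − 4p/3) = −0.75 ln(1 − 0.405333) = −0.75 ln(0.594667)
  = −0.75 × (-0.519754) = 0.389816 substitutions/site.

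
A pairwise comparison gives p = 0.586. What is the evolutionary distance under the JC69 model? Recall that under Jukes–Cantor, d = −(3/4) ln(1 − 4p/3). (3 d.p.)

1.140

d = −(3/4) ln(1 − 4p/3) = −0.75 ln(1 − 0.781333) = −0.75 ln(0.218667)
  = −0.75 × (-1.520205) = 1.140154 substitutions/site.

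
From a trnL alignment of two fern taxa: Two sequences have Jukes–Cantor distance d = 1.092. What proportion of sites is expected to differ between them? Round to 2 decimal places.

p = (3/4)(1 − e^(−4d/3)) = 0.75 × (1 − e^(-1.456)) = 0.75 × (1 − 0.233167) = 0.575125.

0.58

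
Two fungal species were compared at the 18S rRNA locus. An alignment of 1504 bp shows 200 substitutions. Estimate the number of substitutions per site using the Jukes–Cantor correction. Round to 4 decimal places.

0.1464

p = 200/1504 ≈ 0.132979.
d = −(3/4) ln(1 − 4p/3) = −0.75 ln(1 − 0.177305) = −0.75 ln(0.822695)
  = −0.75 × (-0.195170) = 0.146378 substitutions/site.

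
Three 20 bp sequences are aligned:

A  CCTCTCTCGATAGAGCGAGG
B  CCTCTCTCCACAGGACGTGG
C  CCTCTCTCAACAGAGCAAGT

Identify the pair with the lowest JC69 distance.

A–B: 5/20 differ, p = 0.250, d = 0.304.
A–C: 4/20 differ, p = 0.200, d = 0.233.
B–C: 6/20 differ, p = 0.300, d = 0.383.
The smallest distance is between A and C.

A and C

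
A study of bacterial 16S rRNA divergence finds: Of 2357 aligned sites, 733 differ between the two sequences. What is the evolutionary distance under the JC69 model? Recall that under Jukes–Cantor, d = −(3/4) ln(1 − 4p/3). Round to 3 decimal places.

p = 733/2357 ≈ 0.310989.
d = −(3/4) ln(1 − 4p/3) = −0.75 ln(1 − 0.414652) = −0.75 ln(0.585348)
  = −0.75 × (-0.535549) = 0.401662 substitutions/site.

0.402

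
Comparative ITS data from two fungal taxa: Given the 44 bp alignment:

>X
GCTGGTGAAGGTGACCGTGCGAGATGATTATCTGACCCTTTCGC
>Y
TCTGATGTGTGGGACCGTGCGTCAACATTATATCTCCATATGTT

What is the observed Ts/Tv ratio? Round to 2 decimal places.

Transitions are A↔G and C↔T; transversions are all other mismatches.
Transitions: 3. Transversions: 15.
R = 3/15 = 0.20.

0.20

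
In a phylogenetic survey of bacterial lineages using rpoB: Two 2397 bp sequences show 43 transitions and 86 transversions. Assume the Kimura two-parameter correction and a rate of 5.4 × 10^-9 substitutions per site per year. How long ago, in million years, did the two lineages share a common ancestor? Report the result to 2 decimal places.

5.17

P = 43/2397 ≈ 0.017939 and Q = 86/2397 ≈ 0.035878.
Under the Kimura two-parameter model, d = −½ ln(1 − 2P − Q) − ¼ ln(1 − 2Q).
1 − 2P − Q = 0.928244, giving −½ ln(0.928244) = 0.037230.
1 − 2Q = 0.928244, giving −¼ ln(0.928244) = 0.018615.
d = 0.037230 + 0.018615 = 0.055845.
Under a molecular clock d = 2μt, so t = d/(2μ) = 0.055845 / (2 × 5.4 × 10^-9) = 5.17 million years.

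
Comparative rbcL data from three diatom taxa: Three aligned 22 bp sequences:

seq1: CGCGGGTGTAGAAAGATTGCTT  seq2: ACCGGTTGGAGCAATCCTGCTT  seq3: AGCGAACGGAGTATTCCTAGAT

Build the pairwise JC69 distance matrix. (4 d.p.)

d(seq1,seq2) = 0.4975, d(seq1,seq3) = 1.1629, d(seq2,seq3) = 0.5913

seq1–seq2: 8/22 sites differ → p ≈ 0.363636, d = −0.75 ln(1 − 0.484848) = 0.497470 ≈ 0.4975.
seq1–seq3: 13/22 sites differ → p ≈ 0.590909, d = −0.75 ln(1 − 0.787879) = 1.162949 ≈ 1.1629.
seq2–seq3: 9/22 sites differ → p ≈ 0.409091, d = −0.75 ln(1 − 0.545455) = 0.591344 ≈ 0.5913.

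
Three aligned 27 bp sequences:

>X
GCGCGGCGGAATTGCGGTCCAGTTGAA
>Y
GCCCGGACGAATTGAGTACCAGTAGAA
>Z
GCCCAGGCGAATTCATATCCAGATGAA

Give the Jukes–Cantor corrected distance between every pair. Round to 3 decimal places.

X–Y: 7/27 sites differ → p ≈ 0.259259, d = −0.75 ln(1 − 0.345679) = 0.318118 ≈ 0.318.
X–Z: 9/27 sites differ → p ≈ 0.333333, d = −0.75 ln(1 − 0.444444) = 0.440839 ≈ 0.441.
Y–Z: 8/27 sites differ → p ≈ 0.296296, d = −0.75 ln(1 − 0.395061) = 0.376971 ≈ 0.377.

d(X,Y) = 0.318, d(X,Z) = 0.441, d(Y,Z) = 0.377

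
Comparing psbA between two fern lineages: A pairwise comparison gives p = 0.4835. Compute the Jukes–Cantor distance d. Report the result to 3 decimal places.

0.776

d = −(3/4) ln(1 − 4p/3) = −0.75 ln(1 − 0.644667) = −0.75 ln(0.355333)
  = −0.75 × (-1.034700) = 0.776025 substitutions/site.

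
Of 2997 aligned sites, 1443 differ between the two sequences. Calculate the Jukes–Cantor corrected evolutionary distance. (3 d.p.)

p = 1443/2997 ≈ 0.481481.
d = −(3/4) ln(1 − 4p/3) = −0.75 ln(1 − 0.641975) = −0.75 ln(0.358025)
  = −0.75 × (-1.027152) = 0.770364 substitutions/site.

0.770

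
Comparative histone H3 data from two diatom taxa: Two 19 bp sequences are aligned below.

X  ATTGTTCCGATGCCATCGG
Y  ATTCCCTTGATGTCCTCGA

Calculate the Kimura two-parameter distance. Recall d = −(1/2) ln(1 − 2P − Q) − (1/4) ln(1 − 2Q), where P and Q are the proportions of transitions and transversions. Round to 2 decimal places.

Of 19 sites, 6 differences are transitions and 2 are transversions, so P = 6/19 ≈ 0.315789 and Q = 2/19 ≈ 0.105263.
Under the Kimura two-parameter model, d = −½ ln(1 − 2P − Q) − ¼ ln(1 − 2Q).
1 − 2P − Q = 0.263159, giving −½ ln(0.263159) = 0.667498.
1 − 2Q = 0.789474, giving −¼ ln(0.789474) = 0.059097.
d = 0.667498 + 0.059097 = 0.726595.

0.73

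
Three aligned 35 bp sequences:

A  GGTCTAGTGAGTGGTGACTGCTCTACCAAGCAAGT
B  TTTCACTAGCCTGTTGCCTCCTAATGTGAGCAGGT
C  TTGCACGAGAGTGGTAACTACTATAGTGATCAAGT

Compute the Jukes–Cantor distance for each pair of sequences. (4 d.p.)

A–B: 18/35 sites differ → p ≈ 0.514286, d = −0.75 ln(1 − 0.685715) = 0.868091 ≈ 0.8681.
A–C: 13/35 sites differ → p ≈ 0.371429, d = −0.75 ln(1 − 0.495239) = 0.512753 ≈ 0.5128.
B–C: 12/35 sites differ → p ≈ 0.342857, d = −0.75 ln(1 − 0.457143) = 0.458182 ≈ 0.4582.

d(A,B) = 0.8681, d(A,C) = 0.5128, d(B,C) = 0.4582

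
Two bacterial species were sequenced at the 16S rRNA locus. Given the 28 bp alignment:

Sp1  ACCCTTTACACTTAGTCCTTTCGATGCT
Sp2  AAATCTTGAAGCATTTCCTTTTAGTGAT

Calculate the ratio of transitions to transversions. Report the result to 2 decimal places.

Transitions are A↔G and C↔T; transversions are all other mismatches.
Transitions: 7. Transversions: 8.
R = 7/8 = 0.875 ≈ 0.88 (to 2 d.p.).

0.88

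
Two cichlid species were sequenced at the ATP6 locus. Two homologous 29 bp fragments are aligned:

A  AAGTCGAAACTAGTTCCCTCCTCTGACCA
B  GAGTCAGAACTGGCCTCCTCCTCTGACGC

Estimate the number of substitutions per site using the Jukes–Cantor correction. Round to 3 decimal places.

The sequences differ at 9 of 29 sites (1, 6, 7, 12, 14, 15, 16, 28, 29), so p = 9/29 ≈ 0.310345.
d = −(3/4) ln(1 − 4p/3) = −0.75 ln(1 − 0.413793) = −0.75 ln(0.586207)
  = −0.75 × (-0.534082) = 0.400562 substitutions/site.

0.401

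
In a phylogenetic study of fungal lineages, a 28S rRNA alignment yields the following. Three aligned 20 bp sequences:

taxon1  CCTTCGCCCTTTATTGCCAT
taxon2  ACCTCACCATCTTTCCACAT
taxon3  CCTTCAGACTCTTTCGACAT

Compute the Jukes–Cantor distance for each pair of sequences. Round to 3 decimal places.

d(taxon1,taxon2) = 0.687, d(taxon1,taxon3) = 0.471, d(taxon2,taxon3) = 0.383

taxon1–taxon2: 9/20 sites differ → p = 0.45, d = −0.75 ln(1 − 0.6) = 0.687218 ≈ 0.687.
taxon1–taxon3: 7/20 sites differ → p = 0.35, d = −0.75 ln(1 − 0.466667) = 0.471457 ≈ 0.471.
taxon2–taxon3: 6/20 sites differ → p = 0.3, d = −0.75 ln(1 − 0.4) = 0.383119 ≈ 0.383.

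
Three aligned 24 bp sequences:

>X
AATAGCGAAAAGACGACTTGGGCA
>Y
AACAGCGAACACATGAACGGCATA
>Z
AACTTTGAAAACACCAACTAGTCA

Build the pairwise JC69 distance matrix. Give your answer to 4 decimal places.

X–Y: 10/24 sites differ → p ≈ 0.416667, d = −0.75 ln(1 − 0.555556) = 0.608198 ≈ 0.6082.
X–Z: 10/24 sites differ → p ≈ 0.416667, d = −0.75 ln(1 − 0.555556) = 0.608198 ≈ 0.6082.
Y–Z: 11/24 sites differ → p ≈ 0.458333, d = −0.75 ln(1 − 0.611111) = 0.708346 ≈ 0.7083.

d(X,Y) = 0.6082, d(X,Z) = 0.6082, d(Y,Z) = 0.7083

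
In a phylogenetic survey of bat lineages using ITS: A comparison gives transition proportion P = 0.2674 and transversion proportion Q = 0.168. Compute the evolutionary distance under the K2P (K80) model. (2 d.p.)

Under the Kimura two-parameter model, d = −½ ln(1 − 2P − Q) − ¼ ln(1 − 2Q).
1 − 2P − Q = 0.2972, giving −½ ln(0.2972) = 0.606675.
1 − 2Q = 0.664, giving −¼ ln(0.664) = 0.102368.
d = 0.606675 + 0.102368 = 0.709043.

0.71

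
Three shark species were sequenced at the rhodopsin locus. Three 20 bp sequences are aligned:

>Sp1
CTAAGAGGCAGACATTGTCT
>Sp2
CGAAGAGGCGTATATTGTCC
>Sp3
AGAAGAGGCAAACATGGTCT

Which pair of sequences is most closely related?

Sp1 and Sp3

Sp1–Sp2: 5/20 differ, p = 0.250, d = 0.304.
Sp1–Sp3: 4/20 differ, p = 0.200, d = 0.233.
Sp2–Sp3: 6/20 differ, p = 0.300, d = 0.383.
The smallest distance is between Sp1 and Sp3.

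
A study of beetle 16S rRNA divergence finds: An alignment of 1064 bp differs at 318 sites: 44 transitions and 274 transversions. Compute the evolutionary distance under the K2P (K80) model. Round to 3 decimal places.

P = 44/1064 ≈ 0.041353 and Q = 274/1064 ≈ 0.257519.
Under the Kimura two-parameter model, d = −½ ln(1 − 2P − Q) − ¼ ln(1 − 2Q).
1 − 2P − Q = 0.659775, giving −½ ln(0.659775) = 0.207928.
1 − 2Q = 0.484962, giving −¼ ln(0.484962) = 0.180921.
d = 0.207928 + 0.180921 = 0.388849.

0.389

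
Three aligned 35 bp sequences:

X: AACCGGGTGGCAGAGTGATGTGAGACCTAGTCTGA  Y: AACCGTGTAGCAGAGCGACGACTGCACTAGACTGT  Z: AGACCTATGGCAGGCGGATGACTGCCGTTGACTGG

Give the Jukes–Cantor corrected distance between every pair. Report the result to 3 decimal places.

X–Y: 11/35 sites differ → p ≈ 0.314286, d = −0.75 ln(1 − 0.419048) = 0.407315 ≈ 0.407.
X–Z: 16/35 sites differ → p ≈ 0.457143, d = −0.75 ln(1 − 0.609524) = 0.705292 ≈ 0.705.
Y–Z: 13/35 sites differ → p ≈ 0.371429, d = −0.75 ln(1 − 0.495239) = 0.512753 ≈ 0.513.

d(X,Y) = 0.407, d(X,Z) = 0.705, d(Y,Z) = 0.513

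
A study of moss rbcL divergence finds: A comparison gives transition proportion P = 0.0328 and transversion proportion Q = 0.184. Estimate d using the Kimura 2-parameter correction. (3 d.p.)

Under the Kimura two-parameter model, d = −½ ln(1 − 2P − Q) − ¼ ln(1 − 2Q).
1 − 2P − Q = 0.7504, giving −½ ln(0.7504) = 0.143574.
1 − 2Q = 0.632, giving −¼ ln(0.632) = 0.114716.
d = 0.143574 + 0.114716 = 0.258290.

0.258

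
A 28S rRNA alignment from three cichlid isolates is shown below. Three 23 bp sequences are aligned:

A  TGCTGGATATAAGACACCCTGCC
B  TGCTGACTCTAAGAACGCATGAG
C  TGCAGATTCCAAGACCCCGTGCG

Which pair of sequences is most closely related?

A–B: 9/23 differ, p = 0.391, d = 0.553.
A–C: 8/23 differ, p = 0.348, d = 0.467.
B–C: 7/23 differ, p = 0.304, d = 0.390.
The smallest distance is between B and C.

B and C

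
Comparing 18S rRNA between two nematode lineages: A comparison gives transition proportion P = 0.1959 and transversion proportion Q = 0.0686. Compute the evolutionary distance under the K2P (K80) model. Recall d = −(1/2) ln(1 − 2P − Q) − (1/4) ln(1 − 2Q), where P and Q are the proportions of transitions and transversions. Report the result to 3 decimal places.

0.345

Under the Kimura two-parameter model, d = −½ ln(1 − 2P − Q) − ¼ ln(1 − 2Q).
1 − 2P − Q = 0.5396, giving −½ ln(0.5396) = 0.308464.
1 − 2Q = 0.8628, giving −¼ ln(0.8628) = 0.036893.
d = 0.308464 + 0.036893 = 0.345357.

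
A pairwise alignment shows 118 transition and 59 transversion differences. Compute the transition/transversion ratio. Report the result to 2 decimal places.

R = 118/59 = 2.00.

2.00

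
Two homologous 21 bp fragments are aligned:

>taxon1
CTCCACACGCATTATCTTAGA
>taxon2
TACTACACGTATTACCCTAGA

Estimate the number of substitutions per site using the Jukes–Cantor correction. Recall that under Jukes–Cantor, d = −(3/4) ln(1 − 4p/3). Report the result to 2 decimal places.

The sequences differ at 6 of 21 sites (1, 2, 4, 10, 15, 17), so p = 6/21 ≈ 0.285714.
d = −(3/4) ln(1 − 4p/3) = −0.75 ln(1 − 0.380952) = −0.75 ln(0.619048)
  = −0.75 × (-0.479572) = 0.359679 substitutions/site.

0.36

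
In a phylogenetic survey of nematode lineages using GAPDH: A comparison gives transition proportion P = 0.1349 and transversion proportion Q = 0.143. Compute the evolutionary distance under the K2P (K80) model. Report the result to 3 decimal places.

0.350

Under the Kimura two-parameter model, d = −½ ln(1 − 2P − Q) − ¼ ln(1 − 2Q).
1 − 2P − Q = 0.5872, giving −½ ln(0.5872) = 0.266195.
1 − 2Q = 0.714, giving −¼ ln(0.714) = 0.084218.
d = 0.266195 + 0.084218 = 0.350413.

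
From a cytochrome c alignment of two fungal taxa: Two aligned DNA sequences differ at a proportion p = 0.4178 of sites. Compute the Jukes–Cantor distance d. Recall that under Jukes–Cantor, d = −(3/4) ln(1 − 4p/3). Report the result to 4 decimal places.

0.6108

d = −(3/4) ln(1 − 4p/3) = −0.75 ln(1 − 0.557067) = −0.75 ln(0.442933)
  = −0.75 × (-0.814337) = 0.610753 substitutions/site.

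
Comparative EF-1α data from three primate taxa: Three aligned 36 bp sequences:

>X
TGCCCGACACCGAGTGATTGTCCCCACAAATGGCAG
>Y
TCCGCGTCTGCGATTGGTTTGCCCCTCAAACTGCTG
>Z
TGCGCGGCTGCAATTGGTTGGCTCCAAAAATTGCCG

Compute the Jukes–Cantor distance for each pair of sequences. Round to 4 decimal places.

X–Y: 13/36 sites differ → p ≈ 0.361111, d = −0.75 ln(1 − 0.481481) = 0.492584 ≈ 0.4926.
X–Z: 12/36 sites differ → p ≈ 0.333333, d = −0.75 ln(1 − 0.444444) = 0.440839 ≈ 0.4408.
Y–Z: 9/36 sites differ → p = 0.25, d = −0.75 ln(1 − 0.333333) = 0.304098 ≈ 0.3041.

d(X,Y) = 0.4926, d(X,Z) = 0.4408, d(Y,Z) = 0.3041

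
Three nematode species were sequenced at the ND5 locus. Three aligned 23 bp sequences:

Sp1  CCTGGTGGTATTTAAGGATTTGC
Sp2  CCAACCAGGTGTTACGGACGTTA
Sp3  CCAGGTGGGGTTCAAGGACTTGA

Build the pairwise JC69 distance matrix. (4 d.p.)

Sp1–Sp2: 13/23 sites differ → p ≈ 0.565217, d = −0.75 ln(1 − 0.753623) = 1.050669 ≈ 1.0507.
Sp1–Sp3: 6/23 sites differ → p ≈ 0.26087, d = −0.75 ln(1 − 0.347827) = 0.320584 ≈ 0.3206.
Sp2–Sp3: 10/23 sites differ → p ≈ 0.434783, d = −0.75 ln(1 − 0.579711) = 0.650110 ≈ 0.6501.

d(Sp1,Sp2) = 1.0507, d(Sp1,Sp3) = 0.3206, d(Sp2,Sp3) = 0.6501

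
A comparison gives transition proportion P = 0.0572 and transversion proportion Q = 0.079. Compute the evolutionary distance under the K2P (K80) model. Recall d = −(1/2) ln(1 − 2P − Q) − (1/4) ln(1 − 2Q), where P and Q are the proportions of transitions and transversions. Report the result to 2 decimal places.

0.15

Under the Kimura two-parameter model, d = −½ ln(1 − 2P − Q) − ¼ ln(1 − 2Q).
1 − 2P − Q = 0.8066, giving −½ ln(0.8066) = 0.107464.
1 − 2Q = 0.842, giving −¼ ln(0.842) = 0.042994.
d = 0.107464 + 0.042994 = 0.150458.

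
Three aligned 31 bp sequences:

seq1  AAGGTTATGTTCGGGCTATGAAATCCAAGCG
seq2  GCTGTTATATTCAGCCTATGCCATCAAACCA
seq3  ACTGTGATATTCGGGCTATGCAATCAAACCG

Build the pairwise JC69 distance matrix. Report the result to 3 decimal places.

d(seq1,seq2) = 0.481, d(seq1,seq3) = 0.269, d(seq2,seq3) = 0.224

seq1–seq2: 11/31 sites differ → p ≈ 0.354839, d = −0.75 ln(1 − 0.473119) = 0.480585 ≈ 0.481.
seq1–seq3: 7/31 sites differ → p ≈ 0.225806, d = −0.75 ln(1 − 0.301075) = 0.268659 ≈ 0.269.
seq2–seq3: 6/31 sites differ → p ≈ 0.193548, d = −0.75 ln(1 − 0.258064) = 0.223869 ≈ 0.224.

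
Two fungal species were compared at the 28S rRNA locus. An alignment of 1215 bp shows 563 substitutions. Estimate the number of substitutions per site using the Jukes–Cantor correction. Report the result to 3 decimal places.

0.721

p = 563/1215 ≈ 0.463374.
d = −(3/4) ln(1 − 4p/3) = −0.75 ln(1 − 0.617832) = −0.75 ln(0.382168)
  = −0.75 × (-0.961895) = 0.721421 substitutions/site.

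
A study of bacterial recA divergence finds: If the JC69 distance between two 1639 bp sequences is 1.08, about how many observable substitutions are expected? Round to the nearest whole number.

938

Invert JC69: p = (3/4)(1 − e^(−4d/3)) = 0.75 × (1 − e^(-1.44)) = 0.75 × (1 − 0.236928) = 0.572304.
Expected differing sites = pL ≈ 0.572304 × 1639 = 938.006256 ≈ 938.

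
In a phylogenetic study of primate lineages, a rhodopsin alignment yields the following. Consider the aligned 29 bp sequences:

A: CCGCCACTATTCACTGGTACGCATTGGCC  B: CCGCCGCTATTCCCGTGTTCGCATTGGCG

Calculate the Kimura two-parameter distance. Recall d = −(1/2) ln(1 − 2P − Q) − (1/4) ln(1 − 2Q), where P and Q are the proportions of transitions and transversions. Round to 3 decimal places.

0.244

Of 29 sites, 1 differences are transitions and 5 are transversions, so P = 1/29 ≈ 0.034483 and Q = 5/29 ≈ 0.172414.
Under the Kimura two-parameter model, d = −½ ln(1 − 2P − Q) − ¼ ln(1 − 2Q).
1 − 2P − Q = 0.75862, giving −½ ln(0.75862) = 0.138127.
1 − 2Q = 0.655172, giving −¼ ln(0.655172) = 0.105714.
d = 0.138127 + 0.105714 = 0.243841.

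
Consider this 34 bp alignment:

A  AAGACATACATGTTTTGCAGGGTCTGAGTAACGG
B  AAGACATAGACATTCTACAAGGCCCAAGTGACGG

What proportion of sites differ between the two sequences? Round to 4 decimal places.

0.2941

The sequences differ at 10 of 34 positions (sites 9, 11, 12, 15, 17, 20, 23, 25, 26, 30).
p = 10/34 = 0.294117… ≈ 0.2941 (to 4 d.p.).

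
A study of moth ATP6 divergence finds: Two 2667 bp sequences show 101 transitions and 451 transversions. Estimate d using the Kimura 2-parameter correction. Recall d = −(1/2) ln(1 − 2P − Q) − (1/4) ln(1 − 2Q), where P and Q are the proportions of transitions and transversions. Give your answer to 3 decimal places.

0.244

P = 101/2667 ≈ 0.03787 and Q = 451/2667 ≈ 0.169104.
Under the Kimura two-parameter model, d = −½ ln(1 − 2P − Q) − ¼ ln(1 − 2Q).
1 − 2P − Q = 0.755156, giving −½ ln(0.755156) = 0.140415.
1 − 2Q = 0.661792, giving −¼ ln(0.661792) = 0.103201.
d = 0.140415 + 0.103201 = 0.243616.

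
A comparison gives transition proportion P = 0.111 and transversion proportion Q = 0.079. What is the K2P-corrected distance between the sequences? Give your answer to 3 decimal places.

Under the Kimura two-parameter model, d = −½ ln(1 − 2P − Q) − ¼ ln(1 − 2Q).
1 − 2P − Q = 0.699, giving −½ ln(0.699) = 0.179052.
1 − 2Q = 0.842, giving −¼ ln(0.842) = 0.042994.
d = 0.179052 + 0.042994 = 0.222046.

0.222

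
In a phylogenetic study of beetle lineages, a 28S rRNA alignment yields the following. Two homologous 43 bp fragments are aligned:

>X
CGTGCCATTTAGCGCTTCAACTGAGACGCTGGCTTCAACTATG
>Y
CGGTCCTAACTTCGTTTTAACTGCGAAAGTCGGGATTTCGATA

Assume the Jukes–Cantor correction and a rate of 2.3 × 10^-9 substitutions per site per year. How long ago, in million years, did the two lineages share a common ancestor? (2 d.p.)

203.62

The sequences differ at 23 of 43 sites, so p = 23/43 ≈ 0.534884.
d = −(3/4) ln(1 − 4p/3) = −0.75 ln(1 − 0.713179) = −0.75 ln(0.286821)
  = −0.75 × (-1.248897) = 0.936673 substitutions/site.
Under a molecular clock d = 2μt, so t = d/(2μ) = 0.936673 / (2 × 2.3 × 10^-9) = 203.62 million years.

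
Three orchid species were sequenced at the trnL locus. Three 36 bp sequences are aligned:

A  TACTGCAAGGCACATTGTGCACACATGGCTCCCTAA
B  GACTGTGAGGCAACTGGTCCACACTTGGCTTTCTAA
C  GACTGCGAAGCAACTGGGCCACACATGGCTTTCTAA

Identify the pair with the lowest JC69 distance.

B and C

A–B: 10/36 differ, p = 0.278, d = 0.347.
A–C: 10/36 differ, p = 0.278, d = 0.347.
B–C: 4/36 differ, p = 0.111, d = 0.120.
The smallest distance is between B and C.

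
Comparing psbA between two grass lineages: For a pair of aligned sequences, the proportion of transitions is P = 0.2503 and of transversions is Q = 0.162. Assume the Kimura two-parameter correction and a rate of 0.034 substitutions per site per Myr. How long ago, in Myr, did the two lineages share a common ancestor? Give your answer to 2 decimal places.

Under the Kimura two-parameter model, d = −½ ln(1 − 2P − Q) − ¼ ln(1 − 2Q).
1 − 2P − Q = 0.3374, giving −½ ln(0.3374) = 0.543243.
1 − 2Q = 0.676, giving −¼ ln(0.676) = 0.097891.
d = 0.543243 + 0.097891 = 0.641134.
Under a molecular clock d = 2μt, so t = d/(2μ) = 0.641134 / (2 × 0.034) = 9.43 Myr.

9.43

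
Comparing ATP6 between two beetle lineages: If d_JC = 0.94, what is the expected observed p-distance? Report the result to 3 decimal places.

p = (3/4)(1 − e^(−4d/3)) = 0.75 × (1 − e^(-1.253333)) = 0.75 × (1 − 0.285551) = 0.535837.

0.536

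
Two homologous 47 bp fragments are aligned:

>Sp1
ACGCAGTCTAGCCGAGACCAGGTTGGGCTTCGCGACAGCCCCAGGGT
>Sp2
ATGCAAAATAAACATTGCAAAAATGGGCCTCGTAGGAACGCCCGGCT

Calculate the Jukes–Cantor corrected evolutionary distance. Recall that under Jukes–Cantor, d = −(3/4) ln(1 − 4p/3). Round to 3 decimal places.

0.793

The sequences differ at 23 of 47 sites, so p = 23/47 ≈ 0.489362.
d = −(3/4) ln(1 − 4p/3) = −0.75 ln(1 − 0.652483) = −0.75 ln(0.347517)
  = −0.75 × (-1.056942) = 0.792707 substitutions/site.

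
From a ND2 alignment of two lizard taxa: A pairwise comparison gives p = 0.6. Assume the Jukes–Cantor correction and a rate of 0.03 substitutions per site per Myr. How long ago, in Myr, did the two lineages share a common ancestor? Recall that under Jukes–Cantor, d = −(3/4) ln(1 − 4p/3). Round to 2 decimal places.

d = −(3/4) ln(1 − 4p/3) = −0.75 ln(1 − 0.8) = −0.75 ln(0.2)
  = −0.75 × (-1.609438) = 1.207079 substitutions/site.
Under a molecular clock d = 2μt, so t = d/(2μ) = 1.207079 / (2 × 0.03) = 20.12 Myr.

20.12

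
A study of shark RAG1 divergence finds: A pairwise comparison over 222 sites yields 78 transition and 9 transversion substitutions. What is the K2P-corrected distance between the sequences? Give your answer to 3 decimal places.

P = 78/222 ≈ 0.351351 and Q = 9/222 ≈ 0.040541.
Under the Kimura two-parameter model, d = −½ ln(1 − 2P − Q) − ¼ ln(1 − 2Q).
1 − 2P − Q = 0.256757, giving −½ ln(0.256757) = 0.679813.
1 − 2Q = 0.918918, giving −¼ ln(0.918918) = 0.021140.
d = 0.679813 + 0.021140 = 0.700953.

0.701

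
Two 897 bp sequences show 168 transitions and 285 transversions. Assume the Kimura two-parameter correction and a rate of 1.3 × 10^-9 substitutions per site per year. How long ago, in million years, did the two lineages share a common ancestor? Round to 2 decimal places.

P = 168/897 ≈ 0.187291 and Q = 285/897 ≈ 0.317726.
Under the Kimura two-parameter model, d = −½ ln(1 − 2P − Q) − ¼ ln(1 − 2Q).
1 − 2P − Q = 0.307692, giving −½ ln(0.307692) = 0.589328.
1 − 2Q = 0.364548, giving −¼ ln(0.364548) = 0.252274.
d = 0.589328 + 0.252274 = 0.841602.
Under a molecular clock d = 2μt, so t = d/(2μ) = 0.841602 / (2 × 1.3 × 10^-9) = 323.69 million years.

323.69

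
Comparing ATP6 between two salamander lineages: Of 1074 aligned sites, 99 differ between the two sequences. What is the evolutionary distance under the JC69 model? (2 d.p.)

0.10

p = 99/1074 ≈ 0.092179.
d = −(3/4) ln(1 − 4p/3) = −0.75 ln(1 − 0.122905) = −0.75 ln(0.877095)
  = −0.75 × (-0.131140) = 0.098355 substitutions/site.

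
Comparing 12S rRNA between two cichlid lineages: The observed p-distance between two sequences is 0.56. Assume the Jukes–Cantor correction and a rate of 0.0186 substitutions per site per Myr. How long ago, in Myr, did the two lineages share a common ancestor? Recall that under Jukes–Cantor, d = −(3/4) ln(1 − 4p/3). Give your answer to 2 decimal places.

d = −(3/4) ln(1 − 4p/3) = −0.75 ln(1 − 0.746667) = −0.75 ln(0.253333)
  = −0.75 × (-1.373050) = 1.029788 substitutions/site.
Under a molecular clock d = 2μt, so t = d/(2μ) = 1.029788 / (2 × 0.0186) = 27.68 Myr.

27.68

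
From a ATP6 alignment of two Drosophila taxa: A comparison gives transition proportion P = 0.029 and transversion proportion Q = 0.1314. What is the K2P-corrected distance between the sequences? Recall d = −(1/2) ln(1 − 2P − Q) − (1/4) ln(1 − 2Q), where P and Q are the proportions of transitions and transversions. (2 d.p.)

0.18

Under the Kimura two-parameter model, d = −½ ln(1 − 2P − Q) − ¼ ln(1 − 2Q).
1 − 2P − Q = 0.8106, giving −½ ln(0.8106) = 0.104990.
1 − 2Q = 0.7372, giving −¼ ln(0.7372) = 0.076224.
d = 0.104990 + 0.076224 = 0.181214.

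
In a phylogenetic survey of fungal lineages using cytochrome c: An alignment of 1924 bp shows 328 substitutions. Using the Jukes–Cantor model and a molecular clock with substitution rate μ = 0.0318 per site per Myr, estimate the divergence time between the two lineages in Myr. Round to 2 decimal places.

p = 328/1924 ≈ 0.170478.
d = −(3/4) ln(1 − 4p/3) = −0.75 ln(1 − 0.227304) = −0.75 ln(0.772696)
  = −0.75 × (-0.257870) = 0.193403 substitutions/site.
Under a molecular clock d = 2μt, so t = d/(2μ) = 0.193403 / (2 × 0.0318) = 3.04 Myr.

3.04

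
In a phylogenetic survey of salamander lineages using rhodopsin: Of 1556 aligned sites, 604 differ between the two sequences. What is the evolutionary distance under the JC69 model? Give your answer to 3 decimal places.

0.547

p = 604/1556 ≈ 0.388175.
d = −(3/4) ln(1 − 4p/3) = −0.75 ln(1 − 0.517567) = −0.75 ln(0.482433)
  = −0.75 × (-0.728913) = 0.546685 substitutions/site.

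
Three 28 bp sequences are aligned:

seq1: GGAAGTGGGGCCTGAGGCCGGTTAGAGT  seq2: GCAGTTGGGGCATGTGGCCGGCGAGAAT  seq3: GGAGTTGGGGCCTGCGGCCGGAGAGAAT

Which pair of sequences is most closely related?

seq1–seq2: 8/28 differ, p = 0.286, d = 0.360.
seq1–seq3: 6/28 differ, p = 0.214, d = 0.252.
seq2–seq3: 4/28 differ, p = 0.143, d = 0.158.
The smallest distance is between seq2 and seq3.

seq2 and seq3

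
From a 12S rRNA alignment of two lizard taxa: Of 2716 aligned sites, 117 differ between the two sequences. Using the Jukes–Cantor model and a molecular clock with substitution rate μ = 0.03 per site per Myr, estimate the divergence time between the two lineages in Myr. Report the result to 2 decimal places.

p = 117/2716 ≈ 0.043078.
d = −(3/4) ln(1 − 4p/3) = −0.75 ln(1 − 0.057437) = −0.75 ln(0.942563)
  = −0.75 × (-0.059153) = 0.044365 substitutions/site.
Under a molecular clock d = 2μt, so t = d/(2μ) = 0.044365 / (2 × 0.03) = 0.74 Myr.

0.74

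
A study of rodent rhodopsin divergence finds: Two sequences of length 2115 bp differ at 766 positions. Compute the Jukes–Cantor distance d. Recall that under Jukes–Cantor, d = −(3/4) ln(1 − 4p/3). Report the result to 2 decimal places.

p = 766/2115 ≈ 0.362175.
d = −(3/4) ln(1 − 4p/3) = −0.75 ln(1 − 0.4829) = −0.75 ln(0.5171)
  = −0.75 × (-0.659519) = 0.494639 substitutions/site.

0.49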